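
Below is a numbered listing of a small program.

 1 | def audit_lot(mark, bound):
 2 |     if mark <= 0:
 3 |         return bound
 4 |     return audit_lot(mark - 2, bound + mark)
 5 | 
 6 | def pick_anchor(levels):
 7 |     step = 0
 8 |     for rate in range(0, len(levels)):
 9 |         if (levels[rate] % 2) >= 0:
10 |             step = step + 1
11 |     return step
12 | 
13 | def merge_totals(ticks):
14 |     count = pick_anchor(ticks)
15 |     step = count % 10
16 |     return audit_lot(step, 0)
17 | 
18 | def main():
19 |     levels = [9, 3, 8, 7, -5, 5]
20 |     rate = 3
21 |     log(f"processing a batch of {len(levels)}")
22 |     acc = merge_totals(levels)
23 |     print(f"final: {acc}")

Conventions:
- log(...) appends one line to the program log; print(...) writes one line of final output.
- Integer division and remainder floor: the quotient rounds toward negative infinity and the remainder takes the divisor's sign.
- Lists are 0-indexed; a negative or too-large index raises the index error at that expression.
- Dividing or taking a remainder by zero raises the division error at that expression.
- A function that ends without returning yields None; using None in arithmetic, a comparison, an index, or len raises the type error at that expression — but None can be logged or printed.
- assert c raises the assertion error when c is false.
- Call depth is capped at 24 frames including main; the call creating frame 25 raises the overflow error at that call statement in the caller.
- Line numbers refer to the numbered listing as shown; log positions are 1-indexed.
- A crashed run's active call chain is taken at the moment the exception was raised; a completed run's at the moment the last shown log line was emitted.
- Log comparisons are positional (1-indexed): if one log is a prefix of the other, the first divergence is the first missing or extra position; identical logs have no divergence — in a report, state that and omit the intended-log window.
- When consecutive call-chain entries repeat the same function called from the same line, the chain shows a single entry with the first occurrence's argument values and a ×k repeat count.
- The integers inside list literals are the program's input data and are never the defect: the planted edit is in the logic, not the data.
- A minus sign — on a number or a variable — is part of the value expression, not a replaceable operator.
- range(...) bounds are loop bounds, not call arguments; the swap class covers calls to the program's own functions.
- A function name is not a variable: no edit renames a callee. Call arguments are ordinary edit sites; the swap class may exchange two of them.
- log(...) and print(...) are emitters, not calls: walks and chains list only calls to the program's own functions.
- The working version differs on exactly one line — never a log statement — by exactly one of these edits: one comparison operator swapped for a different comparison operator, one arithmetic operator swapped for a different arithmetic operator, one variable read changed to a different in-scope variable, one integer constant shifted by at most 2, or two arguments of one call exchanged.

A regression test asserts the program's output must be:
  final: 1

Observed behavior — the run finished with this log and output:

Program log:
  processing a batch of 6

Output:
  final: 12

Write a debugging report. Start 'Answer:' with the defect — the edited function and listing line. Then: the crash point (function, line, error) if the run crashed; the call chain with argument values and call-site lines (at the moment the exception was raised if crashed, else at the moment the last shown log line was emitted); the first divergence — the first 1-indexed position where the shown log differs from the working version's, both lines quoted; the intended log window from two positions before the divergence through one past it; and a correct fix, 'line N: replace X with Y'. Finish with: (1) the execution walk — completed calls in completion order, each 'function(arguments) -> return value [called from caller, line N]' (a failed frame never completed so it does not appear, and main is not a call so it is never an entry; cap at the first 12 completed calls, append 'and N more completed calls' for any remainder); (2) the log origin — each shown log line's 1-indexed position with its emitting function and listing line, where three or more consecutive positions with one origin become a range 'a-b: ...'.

Answer: the defect is in pick_anchor at line 9.
The tell: No log line changed; the fault shows up purely in the output.
Call chain: main.
First divergence: none (the log streams are identical).
Execution walk:
  pick_anchor([9, 3, 8, 7, -5, 5]) -> 6  [called from merge_totals, line 14]
  audit_lot(0, 12) -> 12  [called from audit_lot, line 4]
  audit_lot(2, 10) -> 12  [called from audit_lot, line 4]
  audit_lot(4, 6) -> 12  [called from audit_lot, line 4]
  audit_lot(6, 0) -> 12  [called from merge_totals, line 16]
  merge_totals([9, 3, 8, 7, -5, 5]) -> 12  [called from main, line 22]
Log line origins:
  1: from main, line 21
A correct fix: line 9: replace `>=` with `==`.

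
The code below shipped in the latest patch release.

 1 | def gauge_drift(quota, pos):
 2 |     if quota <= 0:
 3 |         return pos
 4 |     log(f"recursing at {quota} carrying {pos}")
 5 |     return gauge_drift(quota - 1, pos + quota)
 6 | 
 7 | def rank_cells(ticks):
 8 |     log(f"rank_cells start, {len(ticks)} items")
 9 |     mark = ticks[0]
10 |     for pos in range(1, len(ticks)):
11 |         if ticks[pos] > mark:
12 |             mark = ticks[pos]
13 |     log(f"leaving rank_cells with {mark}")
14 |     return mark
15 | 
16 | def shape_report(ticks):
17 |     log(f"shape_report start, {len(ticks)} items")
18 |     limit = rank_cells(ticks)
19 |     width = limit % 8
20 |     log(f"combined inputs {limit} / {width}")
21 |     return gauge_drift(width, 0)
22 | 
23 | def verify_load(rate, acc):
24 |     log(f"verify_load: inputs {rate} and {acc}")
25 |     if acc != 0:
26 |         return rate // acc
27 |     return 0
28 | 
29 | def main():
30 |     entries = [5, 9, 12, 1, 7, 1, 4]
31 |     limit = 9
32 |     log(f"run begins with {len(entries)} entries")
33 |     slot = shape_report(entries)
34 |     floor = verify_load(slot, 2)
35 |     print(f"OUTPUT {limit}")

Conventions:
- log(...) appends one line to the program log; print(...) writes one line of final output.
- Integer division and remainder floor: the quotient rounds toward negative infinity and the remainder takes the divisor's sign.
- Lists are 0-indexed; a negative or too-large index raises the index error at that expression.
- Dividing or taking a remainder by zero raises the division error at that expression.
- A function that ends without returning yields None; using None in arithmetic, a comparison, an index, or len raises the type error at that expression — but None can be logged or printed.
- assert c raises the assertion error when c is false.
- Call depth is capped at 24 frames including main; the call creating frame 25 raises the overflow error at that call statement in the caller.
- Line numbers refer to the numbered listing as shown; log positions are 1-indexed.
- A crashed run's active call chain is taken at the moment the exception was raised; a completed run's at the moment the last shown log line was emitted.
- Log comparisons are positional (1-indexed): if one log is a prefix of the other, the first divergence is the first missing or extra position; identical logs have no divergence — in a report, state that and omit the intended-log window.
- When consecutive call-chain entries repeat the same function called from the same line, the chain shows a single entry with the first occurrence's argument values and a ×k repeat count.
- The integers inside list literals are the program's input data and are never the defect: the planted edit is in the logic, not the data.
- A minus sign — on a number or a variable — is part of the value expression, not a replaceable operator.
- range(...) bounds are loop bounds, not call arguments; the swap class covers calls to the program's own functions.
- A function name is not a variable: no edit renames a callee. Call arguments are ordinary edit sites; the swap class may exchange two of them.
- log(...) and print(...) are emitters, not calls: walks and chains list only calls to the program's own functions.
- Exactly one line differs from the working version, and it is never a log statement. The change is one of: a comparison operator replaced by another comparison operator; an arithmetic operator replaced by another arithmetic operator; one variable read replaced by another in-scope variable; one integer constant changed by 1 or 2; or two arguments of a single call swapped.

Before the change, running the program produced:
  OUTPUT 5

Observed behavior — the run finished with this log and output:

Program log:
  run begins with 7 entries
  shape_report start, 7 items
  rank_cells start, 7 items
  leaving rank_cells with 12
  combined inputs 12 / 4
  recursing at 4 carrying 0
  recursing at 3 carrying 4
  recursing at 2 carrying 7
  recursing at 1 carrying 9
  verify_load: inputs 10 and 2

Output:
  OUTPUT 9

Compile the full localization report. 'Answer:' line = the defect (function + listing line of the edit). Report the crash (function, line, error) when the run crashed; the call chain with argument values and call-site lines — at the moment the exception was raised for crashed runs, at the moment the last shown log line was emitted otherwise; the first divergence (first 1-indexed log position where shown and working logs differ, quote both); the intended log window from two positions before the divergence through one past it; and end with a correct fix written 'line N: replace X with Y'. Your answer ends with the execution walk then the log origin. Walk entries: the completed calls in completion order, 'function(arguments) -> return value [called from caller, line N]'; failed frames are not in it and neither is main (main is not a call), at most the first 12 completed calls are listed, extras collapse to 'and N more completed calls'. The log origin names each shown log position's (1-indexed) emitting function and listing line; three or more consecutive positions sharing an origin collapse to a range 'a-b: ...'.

Answer: the defect is in main at line 35.
The tell: Every logged value matches the working version; the printed result is what differs.
Call chain: main -> verify_load(10, 2) (called at line 34).
First divergence: none; the two logs match at every position.
Execution walk:
  rank_cells([5, 9, 12, 1, 7, 1, 4]) -> 12  [called from shape_report, line 18]
  gauge_drift(0, 10) -> 10  [called from gauge_drift, line 5]
  gauge_drift(1, 9) -> 10  [called from gauge_drift, line 5]
  gauge_drift(2, 7) -> 10  [called from gauge_drift, line 5]
  gauge_drift(3, 4) -> 10  [called from gauge_drift, line 5]
  gauge_drift(4, 0) -> 10  [called from shape_report, line 21]
  shape_report([5, 9, 12, 1, 7, 1, 4]) -> 10  [called from main, line 33]
  verify_load(10, 2) -> 5  [called from main, line 34]
Log line origins:
  1: from main, line 32
  2: from shape_report, line 17
  3: from rank_cells, line 8
  4: from rank_cells, line 13
  5: from shape_report, line 20
  6-9: from gauge_drift, line 4
  10: from verify_load, line 24
A correct fix: line 35: replace `limit` with `floor`.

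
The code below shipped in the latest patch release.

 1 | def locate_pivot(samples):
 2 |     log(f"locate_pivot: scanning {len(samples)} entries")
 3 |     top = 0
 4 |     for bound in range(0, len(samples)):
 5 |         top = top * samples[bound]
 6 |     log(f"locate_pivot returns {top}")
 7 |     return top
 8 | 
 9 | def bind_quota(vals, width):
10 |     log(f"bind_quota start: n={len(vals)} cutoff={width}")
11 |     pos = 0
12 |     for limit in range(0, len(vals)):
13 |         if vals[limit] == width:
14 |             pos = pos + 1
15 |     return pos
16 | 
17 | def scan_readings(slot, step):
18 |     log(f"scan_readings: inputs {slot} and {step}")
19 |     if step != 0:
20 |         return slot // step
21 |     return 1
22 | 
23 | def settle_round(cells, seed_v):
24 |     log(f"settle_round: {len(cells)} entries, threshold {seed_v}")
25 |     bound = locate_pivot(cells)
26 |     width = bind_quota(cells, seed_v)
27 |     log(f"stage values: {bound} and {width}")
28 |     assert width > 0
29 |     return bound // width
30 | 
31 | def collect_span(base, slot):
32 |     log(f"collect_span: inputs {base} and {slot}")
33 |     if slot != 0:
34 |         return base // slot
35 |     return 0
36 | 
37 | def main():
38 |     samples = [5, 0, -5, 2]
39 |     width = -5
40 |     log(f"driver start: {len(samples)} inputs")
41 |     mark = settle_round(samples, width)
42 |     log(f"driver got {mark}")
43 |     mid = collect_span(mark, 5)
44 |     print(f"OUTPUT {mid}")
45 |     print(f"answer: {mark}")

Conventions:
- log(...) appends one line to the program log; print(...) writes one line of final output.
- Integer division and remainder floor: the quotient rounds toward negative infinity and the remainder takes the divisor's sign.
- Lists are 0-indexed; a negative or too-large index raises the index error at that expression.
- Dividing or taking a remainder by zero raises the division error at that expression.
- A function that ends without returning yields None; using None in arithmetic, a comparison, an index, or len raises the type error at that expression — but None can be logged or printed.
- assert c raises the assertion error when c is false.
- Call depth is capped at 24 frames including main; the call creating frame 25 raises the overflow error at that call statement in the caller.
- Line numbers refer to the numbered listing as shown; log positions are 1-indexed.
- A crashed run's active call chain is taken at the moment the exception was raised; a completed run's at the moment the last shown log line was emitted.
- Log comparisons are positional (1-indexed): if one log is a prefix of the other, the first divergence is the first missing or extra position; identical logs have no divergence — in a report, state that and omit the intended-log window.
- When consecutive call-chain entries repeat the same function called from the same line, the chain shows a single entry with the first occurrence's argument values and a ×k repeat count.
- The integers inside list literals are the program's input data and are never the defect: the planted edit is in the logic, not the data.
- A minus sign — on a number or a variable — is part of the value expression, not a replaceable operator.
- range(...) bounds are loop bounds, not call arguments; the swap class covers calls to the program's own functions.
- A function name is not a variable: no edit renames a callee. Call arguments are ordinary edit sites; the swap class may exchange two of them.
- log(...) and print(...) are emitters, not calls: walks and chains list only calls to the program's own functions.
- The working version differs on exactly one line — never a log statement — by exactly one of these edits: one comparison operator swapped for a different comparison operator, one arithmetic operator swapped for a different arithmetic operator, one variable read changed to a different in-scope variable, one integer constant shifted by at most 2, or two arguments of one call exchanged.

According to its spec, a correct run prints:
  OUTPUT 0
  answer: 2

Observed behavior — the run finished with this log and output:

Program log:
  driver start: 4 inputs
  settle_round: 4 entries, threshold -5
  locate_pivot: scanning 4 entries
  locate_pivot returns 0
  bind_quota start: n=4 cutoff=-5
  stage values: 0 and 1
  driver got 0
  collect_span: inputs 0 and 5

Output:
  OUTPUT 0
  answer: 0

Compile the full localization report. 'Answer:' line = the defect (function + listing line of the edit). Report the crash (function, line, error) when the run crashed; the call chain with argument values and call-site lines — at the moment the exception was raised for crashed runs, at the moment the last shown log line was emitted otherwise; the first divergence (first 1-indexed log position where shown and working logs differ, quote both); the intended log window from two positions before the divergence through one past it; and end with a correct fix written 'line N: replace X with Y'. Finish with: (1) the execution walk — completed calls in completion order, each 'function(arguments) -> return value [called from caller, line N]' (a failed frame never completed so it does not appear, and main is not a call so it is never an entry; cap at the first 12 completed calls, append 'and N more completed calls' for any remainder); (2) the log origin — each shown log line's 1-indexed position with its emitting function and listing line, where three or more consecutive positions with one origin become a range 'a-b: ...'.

Answer: the defect is in locate_pivot at line 5.
Key fact: The earliest visible damage is log position 4 — 'locate_pivot returns 0' rather than the intended 'locate_pivot returns 2'.
Call chain: main -> collect_span(0, 5) (called at line 43).
First divergence: position 4 — the shown line 'locate_pivot returns 0' should read 'locate_pivot returns 2'.
Intended log window:
  2: settle_round: 4 entries, threshold -5
  3: locate_pivot: scanning 4 entries
  4: locate_pivot returns 2
  5: bind_quota start: n=4 cutoff=-5
Execution walk:
  locate_pivot([5, 0, -5, 2]) -> 0  [called from settle_round, line 25]
  bind_quota([5, 0, -5, 2], -5) -> 1  [called from settle_round, line 26]
  settle_round([5, 0, -5, 2], -5) -> 0  [called from main, line 41]
  collect_span(0, 5) -> 0  [called from main, line 43]
Log origin:
  1: logged in main at line 40
  2: logged in settle_round at line 24
  3: logged in locate_pivot at line 2
  4: logged in locate_pivot at line 6
  5: logged in bind_quota at line 10
  6: logged in settle_round at line 27
  7: logged in main at line 42
  8: logged in collect_span at line 32
A correct fix: line 5: replace `*` with `+`.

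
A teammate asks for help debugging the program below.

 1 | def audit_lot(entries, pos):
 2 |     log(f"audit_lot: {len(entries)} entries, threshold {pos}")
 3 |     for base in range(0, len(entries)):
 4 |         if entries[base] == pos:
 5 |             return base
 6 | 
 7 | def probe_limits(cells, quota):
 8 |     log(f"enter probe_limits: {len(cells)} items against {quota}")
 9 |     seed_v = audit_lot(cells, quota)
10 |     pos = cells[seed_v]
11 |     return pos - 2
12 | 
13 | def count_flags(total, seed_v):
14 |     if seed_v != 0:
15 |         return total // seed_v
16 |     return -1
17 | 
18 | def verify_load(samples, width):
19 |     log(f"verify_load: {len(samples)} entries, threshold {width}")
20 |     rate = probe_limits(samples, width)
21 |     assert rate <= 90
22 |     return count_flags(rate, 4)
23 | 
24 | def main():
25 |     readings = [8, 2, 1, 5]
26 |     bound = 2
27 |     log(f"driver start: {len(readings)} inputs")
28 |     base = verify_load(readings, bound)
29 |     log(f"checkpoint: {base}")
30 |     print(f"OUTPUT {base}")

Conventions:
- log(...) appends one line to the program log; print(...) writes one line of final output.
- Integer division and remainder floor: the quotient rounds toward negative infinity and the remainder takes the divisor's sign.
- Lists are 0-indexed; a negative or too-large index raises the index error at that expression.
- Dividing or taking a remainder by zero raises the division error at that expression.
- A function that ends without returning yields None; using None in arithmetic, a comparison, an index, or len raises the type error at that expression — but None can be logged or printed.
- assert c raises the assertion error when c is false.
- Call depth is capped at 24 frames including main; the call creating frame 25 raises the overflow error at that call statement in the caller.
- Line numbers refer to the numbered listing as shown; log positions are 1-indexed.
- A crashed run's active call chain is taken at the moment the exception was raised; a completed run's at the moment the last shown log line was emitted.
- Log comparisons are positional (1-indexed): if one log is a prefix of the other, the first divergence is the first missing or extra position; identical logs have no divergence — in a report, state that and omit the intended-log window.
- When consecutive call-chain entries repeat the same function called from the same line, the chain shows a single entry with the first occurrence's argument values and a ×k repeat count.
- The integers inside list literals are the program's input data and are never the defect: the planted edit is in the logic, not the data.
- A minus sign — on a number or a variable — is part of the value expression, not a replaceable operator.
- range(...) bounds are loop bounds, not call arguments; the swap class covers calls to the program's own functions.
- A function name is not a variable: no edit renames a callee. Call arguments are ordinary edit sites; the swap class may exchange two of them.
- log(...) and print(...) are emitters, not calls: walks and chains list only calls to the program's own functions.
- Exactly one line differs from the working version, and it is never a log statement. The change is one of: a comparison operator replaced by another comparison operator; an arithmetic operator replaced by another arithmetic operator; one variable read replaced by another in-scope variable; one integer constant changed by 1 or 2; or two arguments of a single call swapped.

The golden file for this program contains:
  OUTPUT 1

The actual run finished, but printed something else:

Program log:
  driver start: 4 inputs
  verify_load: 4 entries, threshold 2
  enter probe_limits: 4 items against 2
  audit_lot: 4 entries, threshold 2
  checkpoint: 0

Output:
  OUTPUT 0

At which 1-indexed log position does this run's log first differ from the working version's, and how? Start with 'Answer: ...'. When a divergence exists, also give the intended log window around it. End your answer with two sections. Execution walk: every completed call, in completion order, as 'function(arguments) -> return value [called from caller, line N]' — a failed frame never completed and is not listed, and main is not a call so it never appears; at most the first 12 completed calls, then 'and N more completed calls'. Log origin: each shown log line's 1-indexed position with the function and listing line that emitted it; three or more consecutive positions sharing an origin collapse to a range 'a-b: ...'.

Answer: at position 5 the run shows 'checkpoint: 0' where the working version logs 'checkpoint: 1'.
Intended log window:
  3: enter probe_limits: 4 items against 2
  4: audit_lot: 4 entries, threshold 2
  5: checkpoint: 1
Execution walk:
  audit_lot([8, 2, 1, 5], 2) -> 1  [called from probe_limits, line 9]
  probe_limits([8, 2, 1, 5], 2) -> 0  [called from verify_load, line 20]
  count_flags(0, 4) -> 0  [called from verify_load, line 22]
  verify_load([8, 2, 1, 5], 2) -> 0  [called from main, line 28]
Origin of each log line:
  1: logged in main at line 27
  2: logged in verify_load at line 19
  3: logged in probe_limits at line 8
  4: logged in audit_lot at line 2
  5: logged in main at line 29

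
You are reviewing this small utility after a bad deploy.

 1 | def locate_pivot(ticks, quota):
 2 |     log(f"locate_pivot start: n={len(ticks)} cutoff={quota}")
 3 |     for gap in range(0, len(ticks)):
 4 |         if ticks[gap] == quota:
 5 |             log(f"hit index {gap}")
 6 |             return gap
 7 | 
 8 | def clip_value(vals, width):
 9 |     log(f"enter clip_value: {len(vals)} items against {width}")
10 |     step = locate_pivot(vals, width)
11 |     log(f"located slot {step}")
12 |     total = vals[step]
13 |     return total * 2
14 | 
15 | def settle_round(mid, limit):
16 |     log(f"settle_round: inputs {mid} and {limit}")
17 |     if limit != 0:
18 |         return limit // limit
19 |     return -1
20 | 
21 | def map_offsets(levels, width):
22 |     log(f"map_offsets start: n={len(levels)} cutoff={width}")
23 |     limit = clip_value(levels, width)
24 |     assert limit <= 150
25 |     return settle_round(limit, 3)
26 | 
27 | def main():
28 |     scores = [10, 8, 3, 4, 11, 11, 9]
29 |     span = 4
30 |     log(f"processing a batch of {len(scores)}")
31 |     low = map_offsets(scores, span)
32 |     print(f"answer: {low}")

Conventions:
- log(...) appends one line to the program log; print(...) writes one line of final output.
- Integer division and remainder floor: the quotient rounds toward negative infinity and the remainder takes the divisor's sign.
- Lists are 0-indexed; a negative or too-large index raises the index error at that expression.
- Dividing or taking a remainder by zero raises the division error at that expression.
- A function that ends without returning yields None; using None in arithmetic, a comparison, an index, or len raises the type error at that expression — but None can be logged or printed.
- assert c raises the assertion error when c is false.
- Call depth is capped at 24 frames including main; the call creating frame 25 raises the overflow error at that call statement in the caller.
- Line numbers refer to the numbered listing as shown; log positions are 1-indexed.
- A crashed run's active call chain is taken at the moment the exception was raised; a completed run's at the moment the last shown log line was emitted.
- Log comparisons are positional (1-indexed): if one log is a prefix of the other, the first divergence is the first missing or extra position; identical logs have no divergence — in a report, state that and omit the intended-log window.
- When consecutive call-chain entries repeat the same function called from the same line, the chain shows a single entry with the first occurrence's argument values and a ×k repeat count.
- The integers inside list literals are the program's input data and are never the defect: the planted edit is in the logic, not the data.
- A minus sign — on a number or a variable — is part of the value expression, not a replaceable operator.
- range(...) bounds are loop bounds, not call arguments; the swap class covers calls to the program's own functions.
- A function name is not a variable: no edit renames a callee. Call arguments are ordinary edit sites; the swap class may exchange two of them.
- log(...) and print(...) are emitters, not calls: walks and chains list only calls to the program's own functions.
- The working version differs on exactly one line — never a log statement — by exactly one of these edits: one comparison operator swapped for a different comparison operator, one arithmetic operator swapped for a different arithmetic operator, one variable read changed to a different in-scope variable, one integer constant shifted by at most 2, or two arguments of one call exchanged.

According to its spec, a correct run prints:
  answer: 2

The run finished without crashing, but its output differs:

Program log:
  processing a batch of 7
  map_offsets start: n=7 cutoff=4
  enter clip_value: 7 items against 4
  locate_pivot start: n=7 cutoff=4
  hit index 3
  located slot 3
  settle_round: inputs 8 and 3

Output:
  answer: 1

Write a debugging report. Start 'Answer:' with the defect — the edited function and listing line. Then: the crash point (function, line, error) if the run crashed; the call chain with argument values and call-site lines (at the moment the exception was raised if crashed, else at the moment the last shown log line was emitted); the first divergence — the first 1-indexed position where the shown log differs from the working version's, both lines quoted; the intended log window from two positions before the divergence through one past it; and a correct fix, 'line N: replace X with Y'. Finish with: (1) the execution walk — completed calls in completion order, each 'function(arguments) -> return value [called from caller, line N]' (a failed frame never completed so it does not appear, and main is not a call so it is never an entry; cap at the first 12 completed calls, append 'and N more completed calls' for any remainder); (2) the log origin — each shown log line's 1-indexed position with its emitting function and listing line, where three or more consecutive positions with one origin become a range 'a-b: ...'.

Answer: the defect is in settle_round at line 18.
Core observation: The two runs log identically and part ways only at the printed values.
Call chain: main -> map_offsets([10, 8, 3, 4, 11, 11, 9], 4) (called at line 31) -> settle_round(8, 3) (called at line 25).
First divergence: none (the log streams are identical).
Execution walk:
  locate_pivot([10, 8, 3, 4, 11, 11, 9], 4) -> 3  [called from clip_value, line 10]
  clip_value([10, 8, 3, 4, 11, 11, 9], 4) -> 8  [called from map_offsets, line 23]
  settle_round(8, 3) -> 1  [called from map_offsets, line 25]
  map_offsets([10, 8, 3, 4, 11, 11, 9], 4) -> 1  [called from main, line 31]
Log line origins:
  1 — main, line 30
  2 — map_offsets, line 22
  3 — clip_value, line 9
  4 — locate_pivot, line 2
  5 — locate_pivot, line 5
  6 — clip_value, line 11
  7 — settle_round, line 16
A correct fix: line 18: replace `limit // limit` with `mid // limit`.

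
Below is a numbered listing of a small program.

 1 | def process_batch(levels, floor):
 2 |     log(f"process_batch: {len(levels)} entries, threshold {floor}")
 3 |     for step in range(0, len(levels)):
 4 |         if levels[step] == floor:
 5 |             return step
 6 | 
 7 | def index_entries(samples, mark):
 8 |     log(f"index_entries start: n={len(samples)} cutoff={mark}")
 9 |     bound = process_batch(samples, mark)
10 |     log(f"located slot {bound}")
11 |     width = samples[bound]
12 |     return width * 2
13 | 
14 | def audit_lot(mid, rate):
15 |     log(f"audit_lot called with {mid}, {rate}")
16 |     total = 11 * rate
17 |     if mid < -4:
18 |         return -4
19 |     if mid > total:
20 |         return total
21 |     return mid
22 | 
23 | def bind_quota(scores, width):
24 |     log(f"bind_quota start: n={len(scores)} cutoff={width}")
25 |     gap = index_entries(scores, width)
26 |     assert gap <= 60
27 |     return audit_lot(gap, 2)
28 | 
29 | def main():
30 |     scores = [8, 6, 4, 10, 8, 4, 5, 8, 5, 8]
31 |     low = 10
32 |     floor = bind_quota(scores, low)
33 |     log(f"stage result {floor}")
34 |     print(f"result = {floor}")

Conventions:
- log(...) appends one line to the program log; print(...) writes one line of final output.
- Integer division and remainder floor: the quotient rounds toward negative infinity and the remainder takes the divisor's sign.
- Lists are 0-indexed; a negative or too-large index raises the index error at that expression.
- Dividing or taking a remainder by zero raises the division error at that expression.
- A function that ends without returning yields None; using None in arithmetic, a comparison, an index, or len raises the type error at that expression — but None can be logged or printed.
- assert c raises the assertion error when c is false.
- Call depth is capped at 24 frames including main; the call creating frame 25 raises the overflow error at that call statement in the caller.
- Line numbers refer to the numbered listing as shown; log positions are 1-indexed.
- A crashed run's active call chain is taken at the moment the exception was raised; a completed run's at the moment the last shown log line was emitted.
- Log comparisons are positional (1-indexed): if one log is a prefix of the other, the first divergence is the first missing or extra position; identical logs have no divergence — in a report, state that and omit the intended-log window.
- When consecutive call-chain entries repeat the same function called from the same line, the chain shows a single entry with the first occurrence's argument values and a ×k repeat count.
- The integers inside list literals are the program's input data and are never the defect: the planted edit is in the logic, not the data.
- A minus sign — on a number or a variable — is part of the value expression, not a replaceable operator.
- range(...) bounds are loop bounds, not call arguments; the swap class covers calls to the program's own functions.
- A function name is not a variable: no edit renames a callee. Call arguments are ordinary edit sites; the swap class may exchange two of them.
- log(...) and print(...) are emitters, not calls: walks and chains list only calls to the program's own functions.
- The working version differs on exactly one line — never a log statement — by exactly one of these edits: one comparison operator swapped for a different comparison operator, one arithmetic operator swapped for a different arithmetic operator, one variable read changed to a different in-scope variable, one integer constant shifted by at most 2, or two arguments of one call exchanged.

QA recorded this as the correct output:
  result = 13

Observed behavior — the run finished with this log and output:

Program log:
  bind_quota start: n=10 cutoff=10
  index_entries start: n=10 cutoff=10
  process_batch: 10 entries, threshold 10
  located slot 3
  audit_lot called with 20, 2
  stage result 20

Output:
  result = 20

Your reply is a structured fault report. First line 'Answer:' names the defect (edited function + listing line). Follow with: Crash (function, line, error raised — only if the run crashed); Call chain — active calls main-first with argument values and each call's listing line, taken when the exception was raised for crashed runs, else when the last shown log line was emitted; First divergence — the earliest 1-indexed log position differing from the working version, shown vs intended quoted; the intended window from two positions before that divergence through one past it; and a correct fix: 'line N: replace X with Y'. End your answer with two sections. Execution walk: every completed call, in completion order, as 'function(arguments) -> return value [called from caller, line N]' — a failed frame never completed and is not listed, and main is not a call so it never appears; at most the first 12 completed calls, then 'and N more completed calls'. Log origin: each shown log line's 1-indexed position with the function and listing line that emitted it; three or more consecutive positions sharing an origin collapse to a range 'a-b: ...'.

Answer: the defect is in audit_lot at line 16.
The tell: Log line 6 is where behavior first shows: 'stage result 20' appears instead of 'stage result 13'.
Call chain: main.
First divergence: position 6; shown 'stage result 20' vs intended 'stage result 13'.
Intended log window:
  4: located slot 3
  5: audit_lot called with 20, 2
  6: stage result 13
Execution walk:
  process_batch([8, 6, 4, 10, 8, 4, 5, 8, 5, 8], 10) -> 3  [called from index_entries, line 9]
  index_entries([8, 6, 4, 10, 8, 4, 5, 8, 5, 8], 10) -> 20  [called from bind_quota, line 25]
  audit_lot(20, 2) -> 20  [called from bind_quota, line 27]
  bind_quota([8, 6, 4, 10, 8, 4, 5, 8, 5, 8], 10) -> 20  [called from main, line 32]
Log line origins:
  1: logged in bind_quota at line 24
  2: logged in index_entries at line 8
  3: logged in process_batch at line 2
  4: logged in index_entries at line 10
  5: logged in audit_lot at line 15
  6: logged in main at line 33
A correct fix: line 16: replace `*` with `+`.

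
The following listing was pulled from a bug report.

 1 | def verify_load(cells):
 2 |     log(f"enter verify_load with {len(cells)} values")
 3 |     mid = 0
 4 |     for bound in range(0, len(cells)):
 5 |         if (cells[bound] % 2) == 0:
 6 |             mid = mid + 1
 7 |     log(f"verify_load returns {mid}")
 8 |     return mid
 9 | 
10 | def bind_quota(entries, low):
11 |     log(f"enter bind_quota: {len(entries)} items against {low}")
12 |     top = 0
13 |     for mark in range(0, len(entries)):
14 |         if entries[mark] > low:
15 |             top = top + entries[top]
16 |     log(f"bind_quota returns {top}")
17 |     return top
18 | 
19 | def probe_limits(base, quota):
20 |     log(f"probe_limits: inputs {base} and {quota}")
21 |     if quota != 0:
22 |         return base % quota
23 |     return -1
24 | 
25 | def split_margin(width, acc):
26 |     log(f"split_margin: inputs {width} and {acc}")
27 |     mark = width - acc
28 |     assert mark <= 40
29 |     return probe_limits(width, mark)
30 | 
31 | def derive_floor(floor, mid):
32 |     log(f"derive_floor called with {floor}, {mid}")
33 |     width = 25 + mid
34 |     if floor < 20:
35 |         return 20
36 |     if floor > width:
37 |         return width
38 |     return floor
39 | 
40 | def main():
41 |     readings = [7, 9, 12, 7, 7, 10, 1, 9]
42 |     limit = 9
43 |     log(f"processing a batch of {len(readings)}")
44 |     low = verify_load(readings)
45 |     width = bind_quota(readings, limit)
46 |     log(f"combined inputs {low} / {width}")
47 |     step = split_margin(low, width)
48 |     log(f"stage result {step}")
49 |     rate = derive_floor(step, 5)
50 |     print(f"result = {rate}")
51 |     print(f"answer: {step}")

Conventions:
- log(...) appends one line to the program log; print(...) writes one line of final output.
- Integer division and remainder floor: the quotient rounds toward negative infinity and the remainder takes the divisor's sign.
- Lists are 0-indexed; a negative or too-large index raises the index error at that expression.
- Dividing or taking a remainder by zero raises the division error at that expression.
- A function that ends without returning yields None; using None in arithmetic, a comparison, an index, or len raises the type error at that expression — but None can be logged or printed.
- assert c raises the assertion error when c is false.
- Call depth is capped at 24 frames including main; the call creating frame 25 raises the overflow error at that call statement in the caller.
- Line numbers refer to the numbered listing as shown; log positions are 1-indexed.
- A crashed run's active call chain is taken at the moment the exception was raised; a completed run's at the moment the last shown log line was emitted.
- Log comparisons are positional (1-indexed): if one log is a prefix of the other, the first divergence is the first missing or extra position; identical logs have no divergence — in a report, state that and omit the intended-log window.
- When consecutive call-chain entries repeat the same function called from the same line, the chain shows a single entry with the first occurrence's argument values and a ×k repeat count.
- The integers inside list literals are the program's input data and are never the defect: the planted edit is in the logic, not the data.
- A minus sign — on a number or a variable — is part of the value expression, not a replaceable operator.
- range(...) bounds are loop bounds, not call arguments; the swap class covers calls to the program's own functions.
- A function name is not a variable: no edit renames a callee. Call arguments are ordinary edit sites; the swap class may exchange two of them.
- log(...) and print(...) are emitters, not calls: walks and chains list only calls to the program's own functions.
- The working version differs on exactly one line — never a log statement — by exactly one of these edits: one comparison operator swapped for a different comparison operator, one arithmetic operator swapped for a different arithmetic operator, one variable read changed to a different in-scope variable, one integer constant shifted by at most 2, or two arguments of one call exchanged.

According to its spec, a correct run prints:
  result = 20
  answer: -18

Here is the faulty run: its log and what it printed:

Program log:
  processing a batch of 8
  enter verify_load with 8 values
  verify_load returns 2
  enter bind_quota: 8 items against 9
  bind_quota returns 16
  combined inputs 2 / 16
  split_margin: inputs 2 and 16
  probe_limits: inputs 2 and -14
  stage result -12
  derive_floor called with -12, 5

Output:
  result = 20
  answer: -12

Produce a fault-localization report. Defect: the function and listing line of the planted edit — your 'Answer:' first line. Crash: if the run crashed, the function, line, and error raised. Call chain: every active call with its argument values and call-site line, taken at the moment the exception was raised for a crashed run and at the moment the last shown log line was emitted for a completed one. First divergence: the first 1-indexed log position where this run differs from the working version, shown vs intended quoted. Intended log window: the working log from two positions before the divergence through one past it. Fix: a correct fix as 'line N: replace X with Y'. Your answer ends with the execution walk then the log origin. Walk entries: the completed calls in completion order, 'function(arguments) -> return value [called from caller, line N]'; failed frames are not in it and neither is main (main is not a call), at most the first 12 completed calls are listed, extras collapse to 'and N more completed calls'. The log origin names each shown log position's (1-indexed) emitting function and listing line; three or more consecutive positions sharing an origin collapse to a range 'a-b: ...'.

Answer: the defect is in bind_quota at line 15.
The tell: Position 5 is the first bad log line: 'bind_quota returns 16' should read 'bind_quota returns 22'.
Call chain: main -> derive_floor(-12, 5) (called at line 49).
First divergence: position 5; shown 'bind_quota returns 16' vs intended 'bind_quota returns 22'.
Intended log window:
  3: verify_load returns 2
  4: enter bind_quota: 8 items against 9
  5: bind_quota returns 22
  6: combined inputs 2 / 22
Execution walk:
  verify_load([7, 9, 12, 7, 7, 10, 1, 9]) -> 2  [called from main, line 44]
  bind_quota([7, 9, 12, 7, 7, 10, 1, 9], 9) -> 16  [called from main, line 45]
  probe_limits(2, -14) -> -12  [called from split_margin, line 29]
  split_margin(2, 16) -> -12  [called from main, line 47]
  derive_floor(-12, 5) -> 20  [called from main, line 49]
Log origin:
  1: logged in main at line 43
  2: logged in verify_load at line 2
  3: logged in verify_load at line 7
  4: logged in bind_quota at line 11
  5: logged in bind_quota at line 16
  6: logged in main at line 46
  7: logged in split_margin at line 26
  8: logged in probe_limits at line 20
  9: logged in main at line 48
  10: logged in derive_floor at line 32
A correct fix: line 15: replace `entries[top]` with `entries[mark]`.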